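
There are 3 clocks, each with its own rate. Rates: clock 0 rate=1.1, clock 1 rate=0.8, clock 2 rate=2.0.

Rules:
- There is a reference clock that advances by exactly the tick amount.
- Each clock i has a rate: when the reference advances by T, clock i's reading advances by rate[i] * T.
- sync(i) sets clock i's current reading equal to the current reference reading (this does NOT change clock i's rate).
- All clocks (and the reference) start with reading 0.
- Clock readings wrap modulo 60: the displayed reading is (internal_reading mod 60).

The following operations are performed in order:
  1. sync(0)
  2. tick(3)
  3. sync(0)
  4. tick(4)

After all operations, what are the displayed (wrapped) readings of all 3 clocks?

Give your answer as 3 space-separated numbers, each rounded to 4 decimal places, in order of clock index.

After op 1 sync(0): ref=0.0000 raw=[0.0000 0.0000 0.0000]
After op 2 tick(3): ref=3.0000 raw=[3.3000 2.4000 6.0000]
After op 3 sync(0): ref=3.0000 raw=[3.0000 2.4000 6.0000]
After op 4 tick(4): ref=7.0000 raw=[7.4000 5.6000 14.0000]
Wrap final raw readings (mod 60): 7.4000 mod 60 = 7.4000; 5.6000 mod 60 = 5.6000; 14.0000 mod 60 = 14.0000

Answer: 7.4000 5.6000 14.0000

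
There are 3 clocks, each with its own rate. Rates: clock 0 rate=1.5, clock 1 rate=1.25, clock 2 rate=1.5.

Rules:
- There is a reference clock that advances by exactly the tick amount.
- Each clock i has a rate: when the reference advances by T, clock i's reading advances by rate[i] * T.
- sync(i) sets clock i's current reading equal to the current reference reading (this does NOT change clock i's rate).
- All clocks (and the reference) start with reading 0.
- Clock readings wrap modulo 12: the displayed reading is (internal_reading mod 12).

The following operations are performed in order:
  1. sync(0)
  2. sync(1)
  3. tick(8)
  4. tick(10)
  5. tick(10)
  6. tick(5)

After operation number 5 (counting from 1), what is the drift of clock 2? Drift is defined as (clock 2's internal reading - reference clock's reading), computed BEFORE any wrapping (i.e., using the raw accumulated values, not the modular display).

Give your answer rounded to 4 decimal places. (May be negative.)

After op 1 sync(0): ref=0.0000 raw=[0.0000 0.0000 0.0000]
After op 2 sync(1): ref=0.0000 raw=[0.0000 0.0000 0.0000]
After op 3 tick(8): ref=8.0000 raw=[12.0000 10.0000 12.0000]
After op 4 tick(10): ref=18.0000 raw=[27.0000 22.5000 27.0000]
After op 5 tick(10): ref=28.0000 raw=[42.0000 35.0000 42.0000]
Drift of clock 2 after op 5: 42.0000 - 28.0000 = 14.0000

Answer: 14.0000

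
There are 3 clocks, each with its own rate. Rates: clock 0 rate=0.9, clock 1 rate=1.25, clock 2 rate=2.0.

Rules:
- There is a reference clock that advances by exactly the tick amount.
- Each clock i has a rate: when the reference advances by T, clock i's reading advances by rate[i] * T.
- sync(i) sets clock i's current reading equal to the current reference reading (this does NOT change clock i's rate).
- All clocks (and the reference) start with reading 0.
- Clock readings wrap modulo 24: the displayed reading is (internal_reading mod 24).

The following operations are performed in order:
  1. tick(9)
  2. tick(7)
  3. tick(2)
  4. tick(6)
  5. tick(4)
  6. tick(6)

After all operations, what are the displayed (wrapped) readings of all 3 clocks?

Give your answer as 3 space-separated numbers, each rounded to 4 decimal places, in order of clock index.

Answer: 6.6000 18.5000 20.0000

Derivation:
After op 1 tick(9): ref=9.0000 raw=[8.1000 11.2500 18.0000]
After op 2 tick(7): ref=16.0000 raw=[14.4000 20.0000 32.0000]
After op 3 tick(2): ref=18.0000 raw=[16.2000 22.5000 36.0000]
After op 4 tick(6): ref=24.0000 raw=[21.6000 30.0000 48.0000]
After op 5 tick(4): ref=28.0000 raw=[25.2000 35.0000 56.0000]
After op 6 tick(6): ref=34.0000 raw=[30.6000 42.5000 68.0000]
Wrap final raw readings (mod 24): 30.6000 mod 24 = 6.6000; 42.5000 mod 24 = 18.5000; 68.0000 mod 24 = 20.0000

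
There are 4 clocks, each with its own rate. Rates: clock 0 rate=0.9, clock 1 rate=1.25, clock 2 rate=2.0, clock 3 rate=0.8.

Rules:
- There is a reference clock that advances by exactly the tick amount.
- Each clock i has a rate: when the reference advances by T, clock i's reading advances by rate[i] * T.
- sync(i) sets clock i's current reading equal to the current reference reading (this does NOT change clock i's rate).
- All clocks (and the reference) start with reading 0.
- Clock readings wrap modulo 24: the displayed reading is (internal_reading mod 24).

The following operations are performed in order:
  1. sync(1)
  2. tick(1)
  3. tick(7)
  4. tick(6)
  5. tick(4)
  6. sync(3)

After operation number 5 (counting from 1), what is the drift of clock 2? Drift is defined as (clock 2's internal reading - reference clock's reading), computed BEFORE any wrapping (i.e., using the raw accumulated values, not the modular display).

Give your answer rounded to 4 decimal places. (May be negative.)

Answer: 18.0000

Derivation:
After op 1 sync(1): ref=0.0000 raw=[0.0000 0.0000 0.0000 0.0000]
After op 2 tick(1): ref=1.0000 raw=[0.9000 1.2500 2.0000 0.8000]
After op 3 tick(7): ref=8.0000 raw=[7.2000 10.0000 16.0000 6.4000]
After op 4 tick(6): ref=14.0000 raw=[12.6000 17.5000 28.0000 11.2000]
After op 5 tick(4): ref=18.0000 raw=[16.2000 22.5000 36.0000 14.4000]
Drift of clock 2 after op 5: 36.0000 - 18.0000 = 18.0000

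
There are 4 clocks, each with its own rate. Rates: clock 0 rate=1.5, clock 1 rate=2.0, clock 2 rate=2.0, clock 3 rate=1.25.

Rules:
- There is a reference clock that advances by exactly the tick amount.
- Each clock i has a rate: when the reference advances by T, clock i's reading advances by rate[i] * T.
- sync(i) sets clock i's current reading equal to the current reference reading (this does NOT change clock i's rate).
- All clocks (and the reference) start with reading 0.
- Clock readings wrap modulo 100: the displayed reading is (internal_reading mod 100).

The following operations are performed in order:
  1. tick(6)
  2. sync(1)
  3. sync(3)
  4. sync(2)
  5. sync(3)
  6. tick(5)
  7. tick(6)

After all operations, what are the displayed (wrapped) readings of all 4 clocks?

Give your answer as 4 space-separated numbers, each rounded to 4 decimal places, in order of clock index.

After op 1 tick(6): ref=6.0000 raw=[9.0000 12.0000 12.0000 7.5000]
After op 2 sync(1): ref=6.0000 raw=[9.0000 6.0000 12.0000 7.5000]
After op 3 sync(3): ref=6.0000 raw=[9.0000 6.0000 12.0000 6.0000]
After op 4 sync(2): ref=6.0000 raw=[9.0000 6.0000 6.0000 6.0000]
After op 5 sync(3): ref=6.0000 raw=[9.0000 6.0000 6.0000 6.0000]
After op 6 tick(5): ref=11.0000 raw=[16.5000 16.0000 16.0000 12.2500]
After op 7 tick(6): ref=17.0000 raw=[25.5000 28.0000 28.0000 19.7500]
Wrap final raw readings (mod 100): 25.5000 mod 100 = 25.5000; 28.0000 mod 100 = 28.0000; 28.0000 mod 100 = 28.0000; 19.7500 mod 100 = 19.7500

Answer: 25.5000 28.0000 28.0000 19.7500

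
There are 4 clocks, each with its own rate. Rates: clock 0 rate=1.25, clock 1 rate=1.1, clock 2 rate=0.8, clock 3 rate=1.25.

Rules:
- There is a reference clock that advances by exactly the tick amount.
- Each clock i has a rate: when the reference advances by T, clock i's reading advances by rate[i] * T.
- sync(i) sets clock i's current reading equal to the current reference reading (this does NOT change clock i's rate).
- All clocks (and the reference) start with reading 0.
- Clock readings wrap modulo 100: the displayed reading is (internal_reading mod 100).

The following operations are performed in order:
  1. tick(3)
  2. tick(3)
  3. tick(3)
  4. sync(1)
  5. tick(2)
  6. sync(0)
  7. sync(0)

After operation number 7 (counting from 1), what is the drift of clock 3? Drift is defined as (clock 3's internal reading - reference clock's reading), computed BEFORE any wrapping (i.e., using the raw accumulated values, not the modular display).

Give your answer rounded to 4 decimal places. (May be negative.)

Answer: 2.7500

Derivation:
After op 1 tick(3): ref=3.0000 raw=[3.7500 3.3000 2.4000 3.7500]
After op 2 tick(3): ref=6.0000 raw=[7.5000 6.6000 4.8000 7.5000]
After op 3 tick(3): ref=9.0000 raw=[11.2500 9.9000 7.2000 11.2500]
After op 4 sync(1): ref=9.0000 raw=[11.2500 9.0000 7.2000 11.2500]
After op 5 tick(2): ref=11.0000 raw=[13.7500 11.2000 8.8000 13.7500]
After op 6 sync(0): ref=11.0000 raw=[11.0000 11.2000 8.8000 13.7500]
After op 7 sync(0): ref=11.0000 raw=[11.0000 11.2000 8.8000 13.7500]
Drift of clock 3 after op 7: 13.7500 - 11.0000 = 2.7500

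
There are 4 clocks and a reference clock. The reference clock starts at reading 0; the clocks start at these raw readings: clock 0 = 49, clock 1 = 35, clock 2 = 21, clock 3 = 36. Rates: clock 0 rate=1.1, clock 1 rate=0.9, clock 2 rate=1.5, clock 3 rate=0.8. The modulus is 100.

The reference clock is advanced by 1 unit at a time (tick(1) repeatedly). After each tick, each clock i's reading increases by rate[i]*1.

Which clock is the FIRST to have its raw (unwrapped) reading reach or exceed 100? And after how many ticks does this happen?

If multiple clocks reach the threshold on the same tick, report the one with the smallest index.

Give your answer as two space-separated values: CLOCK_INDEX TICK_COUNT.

Answer: 0 47

Derivation:
clock 0: start=49, rate=1.1, needs 100-49 = 51; ticks = ceil(51/1.1) = ceil(46.3636) = 47; reading at tick 47 = 49 + 1.1*47 = 100.7000
clock 1: start=35, rate=0.9, needs 100-35 = 65; ticks = ceil(65/0.9) = ceil(72.2222) = 73; reading at tick 73 = 35 + 0.9*73 = 100.7000
clock 2: start=21, rate=1.5, needs 100-21 = 79; ticks = ceil(79/1.5) = ceil(52.6667) = 53; reading at tick 53 = 21 + 1.5*53 = 100.5000
clock 3: start=36, rate=0.8, needs 100-36 = 64; ticks = ceil(64/0.8) = ceil(80.0000) = 80; reading at tick 80 = 36 + 0.8*80 = 100.0000
Minimum tick count = 47; winners = [0]; smallest index = 0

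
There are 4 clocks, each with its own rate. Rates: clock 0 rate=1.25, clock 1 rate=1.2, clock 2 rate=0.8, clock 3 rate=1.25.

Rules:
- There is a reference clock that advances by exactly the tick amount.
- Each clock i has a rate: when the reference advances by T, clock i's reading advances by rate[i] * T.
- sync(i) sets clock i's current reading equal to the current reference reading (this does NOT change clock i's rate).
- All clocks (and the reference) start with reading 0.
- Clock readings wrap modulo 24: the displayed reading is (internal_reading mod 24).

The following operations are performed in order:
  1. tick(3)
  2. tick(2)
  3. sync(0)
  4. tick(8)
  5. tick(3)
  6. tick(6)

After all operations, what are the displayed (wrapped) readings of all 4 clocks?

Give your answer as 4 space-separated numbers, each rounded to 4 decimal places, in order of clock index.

Answer: 2.2500 2.4000 17.6000 3.5000

Derivation:
After op 1 tick(3): ref=3.0000 raw=[3.7500 3.6000 2.4000 3.7500]
After op 2 tick(2): ref=5.0000 raw=[6.2500 6.0000 4.0000 6.2500]
After op 3 sync(0): ref=5.0000 raw=[5.0000 6.0000 4.0000 6.2500]
After op 4 tick(8): ref=13.0000 raw=[15.0000 15.6000 10.4000 16.2500]
After op 5 tick(3): ref=16.0000 raw=[18.7500 19.2000 12.8000 20.0000]
After op 6 tick(6): ref=22.0000 raw=[26.2500 26.4000 17.6000 27.5000]
Wrap final raw readings (mod 24): 26.2500 mod 24 = 2.2500; 26.4000 mod 24 = 2.4000; 17.6000 mod 24 = 17.6000; 27.5000 mod 24 = 3.5000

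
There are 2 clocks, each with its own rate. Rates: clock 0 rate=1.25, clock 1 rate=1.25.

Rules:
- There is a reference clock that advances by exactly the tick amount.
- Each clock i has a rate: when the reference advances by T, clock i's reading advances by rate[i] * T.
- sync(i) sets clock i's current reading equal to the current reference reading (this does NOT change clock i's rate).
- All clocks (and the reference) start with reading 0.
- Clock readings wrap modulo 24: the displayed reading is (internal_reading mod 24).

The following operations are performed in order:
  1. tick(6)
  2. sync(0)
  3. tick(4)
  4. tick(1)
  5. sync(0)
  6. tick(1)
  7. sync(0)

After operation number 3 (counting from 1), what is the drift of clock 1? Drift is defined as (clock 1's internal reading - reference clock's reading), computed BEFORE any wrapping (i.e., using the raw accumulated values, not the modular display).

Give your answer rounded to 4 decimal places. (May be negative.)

Answer: 2.5000

Derivation:
After op 1 tick(6): ref=6.0000 raw=[7.5000 7.5000]
After op 2 sync(0): ref=6.0000 raw=[6.0000 7.5000]
After op 3 tick(4): ref=10.0000 raw=[11.0000 12.5000]
Drift of clock 1 after op 3: 12.5000 - 10.0000 = 2.5000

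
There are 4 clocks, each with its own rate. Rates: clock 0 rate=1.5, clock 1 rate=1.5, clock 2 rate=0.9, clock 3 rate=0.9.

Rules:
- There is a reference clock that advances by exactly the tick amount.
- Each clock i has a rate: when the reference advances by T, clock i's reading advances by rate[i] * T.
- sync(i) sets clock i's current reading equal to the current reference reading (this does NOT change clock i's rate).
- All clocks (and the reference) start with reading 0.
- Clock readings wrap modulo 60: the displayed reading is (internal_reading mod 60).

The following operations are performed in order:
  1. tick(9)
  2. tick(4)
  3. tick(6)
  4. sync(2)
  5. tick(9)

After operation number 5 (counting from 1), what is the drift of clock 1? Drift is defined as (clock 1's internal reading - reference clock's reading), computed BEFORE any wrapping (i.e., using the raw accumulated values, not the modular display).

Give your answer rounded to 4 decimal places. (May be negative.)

After op 1 tick(9): ref=9.0000 raw=[13.5000 13.5000 8.1000 8.1000]
After op 2 tick(4): ref=13.0000 raw=[19.5000 19.5000 11.7000 11.7000]
After op 3 tick(6): ref=19.0000 raw=[28.5000 28.5000 17.1000 17.1000]
After op 4 sync(2): ref=19.0000 raw=[28.5000 28.5000 19.0000 17.1000]
After op 5 tick(9): ref=28.0000 raw=[42.0000 42.0000 27.1000 25.2000]
Drift of clock 1 after op 5: 42.0000 - 28.0000 = 14.0000

Answer: 14.0000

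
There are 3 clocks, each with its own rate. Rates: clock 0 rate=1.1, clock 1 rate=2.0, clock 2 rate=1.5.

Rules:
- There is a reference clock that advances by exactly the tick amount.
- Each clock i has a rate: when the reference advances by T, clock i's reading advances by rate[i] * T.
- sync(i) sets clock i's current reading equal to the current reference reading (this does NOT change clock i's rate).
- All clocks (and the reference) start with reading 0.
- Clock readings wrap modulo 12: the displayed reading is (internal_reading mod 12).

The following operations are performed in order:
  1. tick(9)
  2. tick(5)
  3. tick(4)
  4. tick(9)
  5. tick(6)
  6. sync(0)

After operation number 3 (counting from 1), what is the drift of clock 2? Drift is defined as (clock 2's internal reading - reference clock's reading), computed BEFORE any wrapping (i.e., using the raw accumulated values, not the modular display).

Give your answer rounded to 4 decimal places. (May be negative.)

After op 1 tick(9): ref=9.0000 raw=[9.9000 18.0000 13.5000]
After op 2 tick(5): ref=14.0000 raw=[15.4000 28.0000 21.0000]
After op 3 tick(4): ref=18.0000 raw=[19.8000 36.0000 27.0000]
Drift of clock 2 after op 3: 27.0000 - 18.0000 = 9.0000

Answer: 9.0000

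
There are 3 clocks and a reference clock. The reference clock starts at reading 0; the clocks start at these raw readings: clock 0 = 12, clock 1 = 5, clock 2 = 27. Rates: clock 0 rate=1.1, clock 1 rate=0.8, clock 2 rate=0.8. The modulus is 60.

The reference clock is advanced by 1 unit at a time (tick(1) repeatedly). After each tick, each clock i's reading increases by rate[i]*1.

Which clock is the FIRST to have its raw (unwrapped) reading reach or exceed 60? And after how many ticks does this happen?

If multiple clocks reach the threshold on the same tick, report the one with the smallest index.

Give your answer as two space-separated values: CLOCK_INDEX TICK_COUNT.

Answer: 2 42

Derivation:
clock 0: start=12, rate=1.1, needs 60-12 = 48; ticks = ceil(48/1.1) = ceil(43.6364) = 44; reading at tick 44 = 12 + 1.1*44 = 60.4000
clock 1: start=5, rate=0.8, needs 60-5 = 55; ticks = ceil(55/0.8) = ceil(68.7500) = 69; reading at tick 69 = 5 + 0.8*69 = 60.2000
clock 2: start=27, rate=0.8, needs 60-27 = 33; ticks = ceil(33/0.8) = ceil(41.2500) = 42; reading at tick 42 = 27 + 0.8*42 = 60.6000
Minimum tick count = 42; winners = [2]; smallest index = 2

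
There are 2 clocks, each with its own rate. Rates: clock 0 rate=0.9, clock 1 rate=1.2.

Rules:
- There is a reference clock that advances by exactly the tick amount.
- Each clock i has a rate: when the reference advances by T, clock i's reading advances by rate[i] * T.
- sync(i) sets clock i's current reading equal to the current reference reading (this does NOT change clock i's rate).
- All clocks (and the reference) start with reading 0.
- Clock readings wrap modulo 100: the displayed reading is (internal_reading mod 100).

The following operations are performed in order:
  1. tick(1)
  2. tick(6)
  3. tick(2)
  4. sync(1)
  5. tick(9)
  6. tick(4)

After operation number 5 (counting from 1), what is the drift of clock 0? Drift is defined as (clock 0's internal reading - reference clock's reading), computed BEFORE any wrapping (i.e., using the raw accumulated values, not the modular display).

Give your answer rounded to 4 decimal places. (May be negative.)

Answer: -1.8000

Derivation:
After op 1 tick(1): ref=1.0000 raw=[0.9000 1.2000]
After op 2 tick(6): ref=7.0000 raw=[6.3000 8.4000]
After op 3 tick(2): ref=9.0000 raw=[8.1000 10.8000]
After op 4 sync(1): ref=9.0000 raw=[8.1000 9.0000]
After op 5 tick(9): ref=18.0000 raw=[16.2000 19.8000]
Drift of clock 0 after op 5: 16.2000 - 18.0000 = -1.8000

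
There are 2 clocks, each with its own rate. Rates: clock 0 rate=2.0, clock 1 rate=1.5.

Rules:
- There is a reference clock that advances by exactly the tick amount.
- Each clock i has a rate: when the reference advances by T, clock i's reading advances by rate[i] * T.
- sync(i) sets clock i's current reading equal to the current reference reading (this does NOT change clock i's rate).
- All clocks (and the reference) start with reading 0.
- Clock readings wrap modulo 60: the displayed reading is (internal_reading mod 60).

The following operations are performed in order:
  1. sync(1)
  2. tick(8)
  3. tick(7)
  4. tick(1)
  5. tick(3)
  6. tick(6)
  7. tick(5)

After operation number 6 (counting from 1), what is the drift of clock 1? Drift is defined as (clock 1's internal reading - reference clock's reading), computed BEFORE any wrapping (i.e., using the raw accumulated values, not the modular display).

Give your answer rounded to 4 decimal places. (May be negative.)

Answer: 12.5000

Derivation:
After op 1 sync(1): ref=0.0000 raw=[0.0000 0.0000]
After op 2 tick(8): ref=8.0000 raw=[16.0000 12.0000]
After op 3 tick(7): ref=15.0000 raw=[30.0000 22.5000]
After op 4 tick(1): ref=16.0000 raw=[32.0000 24.0000]
After op 5 tick(3): ref=19.0000 raw=[38.0000 28.5000]
After op 6 tick(6): ref=25.0000 raw=[50.0000 37.5000]
Drift of clock 1 after op 6: 37.5000 - 25.0000 = 12.5000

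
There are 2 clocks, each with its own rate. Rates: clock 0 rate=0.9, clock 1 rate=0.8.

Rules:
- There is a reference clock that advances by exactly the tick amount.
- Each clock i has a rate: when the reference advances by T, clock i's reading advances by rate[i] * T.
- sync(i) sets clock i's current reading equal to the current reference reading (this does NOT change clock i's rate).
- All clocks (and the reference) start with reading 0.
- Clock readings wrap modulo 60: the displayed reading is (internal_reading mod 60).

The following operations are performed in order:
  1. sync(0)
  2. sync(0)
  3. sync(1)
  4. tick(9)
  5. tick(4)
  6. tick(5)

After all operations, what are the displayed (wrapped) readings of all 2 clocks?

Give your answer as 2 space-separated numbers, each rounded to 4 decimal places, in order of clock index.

Answer: 16.2000 14.4000

Derivation:
After op 1 sync(0): ref=0.0000 raw=[0.0000 0.0000]
After op 2 sync(0): ref=0.0000 raw=[0.0000 0.0000]
After op 3 sync(1): ref=0.0000 raw=[0.0000 0.0000]
After op 4 tick(9): ref=9.0000 raw=[8.1000 7.2000]
After op 5 tick(4): ref=13.0000 raw=[11.7000 10.4000]
After op 6 tick(5): ref=18.0000 raw=[16.2000 14.4000]
Wrap final raw readings (mod 60): 16.2000 mod 60 = 16.2000; 14.4000 mod 60 = 14.4000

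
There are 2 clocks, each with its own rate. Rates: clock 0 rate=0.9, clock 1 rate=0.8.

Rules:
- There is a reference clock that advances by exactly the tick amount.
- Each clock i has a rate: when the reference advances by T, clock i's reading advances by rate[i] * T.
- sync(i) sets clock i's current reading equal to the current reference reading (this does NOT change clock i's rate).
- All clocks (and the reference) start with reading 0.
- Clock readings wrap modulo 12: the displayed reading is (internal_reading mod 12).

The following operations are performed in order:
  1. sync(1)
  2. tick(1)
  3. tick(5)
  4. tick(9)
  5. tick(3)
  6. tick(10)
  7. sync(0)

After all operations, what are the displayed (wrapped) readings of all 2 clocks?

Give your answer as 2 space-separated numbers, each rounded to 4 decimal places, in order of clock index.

After op 1 sync(1): ref=0.0000 raw=[0.0000 0.0000]
After op 2 tick(1): ref=1.0000 raw=[0.9000 0.8000]
After op 3 tick(5): ref=6.0000 raw=[5.4000 4.8000]
After op 4 tick(9): ref=15.0000 raw=[13.5000 12.0000]
After op 5 tick(3): ref=18.0000 raw=[16.2000 14.4000]
After op 6 tick(10): ref=28.0000 raw=[25.2000 22.4000]
After op 7 sync(0): ref=28.0000 raw=[28.0000 22.4000]
Wrap final raw readings (mod 12): 28.0000 mod 12 = 4.0000; 22.4000 mod 12 = 10.4000

Answer: 4.0000 10.4000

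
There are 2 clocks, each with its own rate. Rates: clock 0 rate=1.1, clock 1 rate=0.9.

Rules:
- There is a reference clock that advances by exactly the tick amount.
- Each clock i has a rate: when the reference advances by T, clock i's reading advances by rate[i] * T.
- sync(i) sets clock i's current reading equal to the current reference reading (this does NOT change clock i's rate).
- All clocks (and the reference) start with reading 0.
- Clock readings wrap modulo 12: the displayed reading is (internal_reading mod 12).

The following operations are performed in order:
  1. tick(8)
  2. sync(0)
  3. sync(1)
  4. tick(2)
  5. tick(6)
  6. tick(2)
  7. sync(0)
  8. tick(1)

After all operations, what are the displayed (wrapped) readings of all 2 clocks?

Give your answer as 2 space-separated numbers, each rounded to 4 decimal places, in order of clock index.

After op 1 tick(8): ref=8.0000 raw=[8.8000 7.2000]
After op 2 sync(0): ref=8.0000 raw=[8.0000 7.2000]
After op 3 sync(1): ref=8.0000 raw=[8.0000 8.0000]
After op 4 tick(2): ref=10.0000 raw=[10.2000 9.8000]
After op 5 tick(6): ref=16.0000 raw=[16.8000 15.2000]
After op 6 tick(2): ref=18.0000 raw=[19.0000 17.0000]
After op 7 sync(0): ref=18.0000 raw=[18.0000 17.0000]
After op 8 tick(1): ref=19.0000 raw=[19.1000 17.9000]
Wrap final raw readings (mod 12): 19.1000 mod 12 = 7.1000; 17.9000 mod 12 = 5.9000

Answer: 7.1000 5.9000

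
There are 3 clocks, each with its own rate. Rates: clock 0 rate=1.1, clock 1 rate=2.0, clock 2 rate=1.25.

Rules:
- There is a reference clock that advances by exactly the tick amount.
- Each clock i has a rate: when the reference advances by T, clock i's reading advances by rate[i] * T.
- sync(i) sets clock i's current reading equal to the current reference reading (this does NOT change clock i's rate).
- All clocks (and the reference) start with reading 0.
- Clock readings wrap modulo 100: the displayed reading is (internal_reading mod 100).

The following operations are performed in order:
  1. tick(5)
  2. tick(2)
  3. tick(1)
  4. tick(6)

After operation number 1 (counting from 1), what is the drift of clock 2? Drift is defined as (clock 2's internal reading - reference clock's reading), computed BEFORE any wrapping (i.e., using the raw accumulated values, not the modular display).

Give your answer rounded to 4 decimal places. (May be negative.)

After op 1 tick(5): ref=5.0000 raw=[5.5000 10.0000 6.2500]
Drift of clock 2 after op 1: 6.2500 - 5.0000 = 1.2500

Answer: 1.2500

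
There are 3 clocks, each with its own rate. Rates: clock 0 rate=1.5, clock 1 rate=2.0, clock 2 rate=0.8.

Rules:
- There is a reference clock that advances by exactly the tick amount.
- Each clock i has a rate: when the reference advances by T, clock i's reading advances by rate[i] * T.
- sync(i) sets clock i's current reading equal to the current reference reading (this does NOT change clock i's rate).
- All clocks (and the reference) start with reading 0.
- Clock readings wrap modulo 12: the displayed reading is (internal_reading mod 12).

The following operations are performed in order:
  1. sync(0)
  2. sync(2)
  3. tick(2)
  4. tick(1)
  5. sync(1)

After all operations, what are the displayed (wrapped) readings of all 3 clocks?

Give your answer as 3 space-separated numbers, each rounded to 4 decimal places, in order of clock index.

Answer: 4.5000 3.0000 2.4000

Derivation:
After op 1 sync(0): ref=0.0000 raw=[0.0000 0.0000 0.0000]
After op 2 sync(2): ref=0.0000 raw=[0.0000 0.0000 0.0000]
After op 3 tick(2): ref=2.0000 raw=[3.0000 4.0000 1.6000]
After op 4 tick(1): ref=3.0000 raw=[4.5000 6.0000 2.4000]
After op 5 sync(1): ref=3.0000 raw=[4.5000 3.0000 2.4000]
Wrap final raw readings (mod 12): 4.5000 mod 12 = 4.5000; 3.0000 mod 12 = 3.0000; 2.4000 mod 12 = 2.4000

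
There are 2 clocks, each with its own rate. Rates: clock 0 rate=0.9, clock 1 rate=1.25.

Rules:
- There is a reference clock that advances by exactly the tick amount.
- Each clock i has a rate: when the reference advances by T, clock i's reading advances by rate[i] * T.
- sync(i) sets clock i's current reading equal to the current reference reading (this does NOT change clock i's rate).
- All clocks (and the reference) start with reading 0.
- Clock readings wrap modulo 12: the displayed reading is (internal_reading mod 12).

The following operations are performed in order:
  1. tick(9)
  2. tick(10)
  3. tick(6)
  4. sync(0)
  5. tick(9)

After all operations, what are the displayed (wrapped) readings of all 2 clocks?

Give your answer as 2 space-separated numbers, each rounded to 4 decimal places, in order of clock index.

After op 1 tick(9): ref=9.0000 raw=[8.1000 11.2500]
After op 2 tick(10): ref=19.0000 raw=[17.1000 23.7500]
After op 3 tick(6): ref=25.0000 raw=[22.5000 31.2500]
After op 4 sync(0): ref=25.0000 raw=[25.0000 31.2500]
After op 5 tick(9): ref=34.0000 raw=[33.1000 42.5000]
Wrap final raw readings (mod 12): 33.1000 mod 12 = 9.1000; 42.5000 mod 12 = 6.5000

Answer: 9.1000 6.5000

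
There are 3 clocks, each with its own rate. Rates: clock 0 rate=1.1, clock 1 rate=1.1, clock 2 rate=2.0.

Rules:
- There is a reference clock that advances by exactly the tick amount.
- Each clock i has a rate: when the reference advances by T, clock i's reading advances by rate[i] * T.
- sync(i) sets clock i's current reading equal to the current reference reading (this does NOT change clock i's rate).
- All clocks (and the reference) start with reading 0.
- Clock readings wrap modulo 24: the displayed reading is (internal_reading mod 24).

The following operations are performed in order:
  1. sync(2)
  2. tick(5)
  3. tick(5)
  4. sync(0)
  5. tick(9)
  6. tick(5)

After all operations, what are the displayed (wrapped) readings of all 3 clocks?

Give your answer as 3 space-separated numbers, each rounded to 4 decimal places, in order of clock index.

Answer: 1.4000 2.4000 0.0000

Derivation:
After op 1 sync(2): ref=0.0000 raw=[0.0000 0.0000 0.0000]
After op 2 tick(5): ref=5.0000 raw=[5.5000 5.5000 10.0000]
After op 3 tick(5): ref=10.0000 raw=[11.0000 11.0000 20.0000]
After op 4 sync(0): ref=10.0000 raw=[10.0000 11.0000 20.0000]
After op 5 tick(9): ref=19.0000 raw=[19.9000 20.9000 38.0000]
After op 6 tick(5): ref=24.0000 raw=[25.4000 26.4000 48.0000]
Wrap final raw readings (mod 24): 25.4000 mod 24 = 1.4000; 26.4000 mod 24 = 2.4000; 48.0000 mod 24 = 0.0000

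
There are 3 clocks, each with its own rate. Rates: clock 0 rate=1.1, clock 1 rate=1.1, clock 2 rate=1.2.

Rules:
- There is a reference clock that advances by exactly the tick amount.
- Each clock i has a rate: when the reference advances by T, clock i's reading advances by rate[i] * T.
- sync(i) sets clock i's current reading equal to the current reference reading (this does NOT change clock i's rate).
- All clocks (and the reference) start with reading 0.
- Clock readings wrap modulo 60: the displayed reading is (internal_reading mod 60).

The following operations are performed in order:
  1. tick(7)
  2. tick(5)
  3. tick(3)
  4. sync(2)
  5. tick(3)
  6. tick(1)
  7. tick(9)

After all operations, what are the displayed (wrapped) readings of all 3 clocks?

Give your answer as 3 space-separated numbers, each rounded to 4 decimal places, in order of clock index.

Answer: 30.8000 30.8000 30.6000

Derivation:
After op 1 tick(7): ref=7.0000 raw=[7.7000 7.7000 8.4000]
After op 2 tick(5): ref=12.0000 raw=[13.2000 13.2000 14.4000]
After op 3 tick(3): ref=15.0000 raw=[16.5000 16.5000 18.0000]
After op 4 sync(2): ref=15.0000 raw=[16.5000 16.5000 15.0000]
After op 5 tick(3): ref=18.0000 raw=[19.8000 19.8000 18.6000]
After op 6 tick(1): ref=19.0000 raw=[20.9000 20.9000 19.8000]
After op 7 tick(9): ref=28.0000 raw=[30.8000 30.8000 30.6000]
Wrap final raw readings (mod 60): 30.8000 mod 60 = 30.8000; 30.8000 mod 60 = 30.8000; 30.6000 mod 60 = 30.6000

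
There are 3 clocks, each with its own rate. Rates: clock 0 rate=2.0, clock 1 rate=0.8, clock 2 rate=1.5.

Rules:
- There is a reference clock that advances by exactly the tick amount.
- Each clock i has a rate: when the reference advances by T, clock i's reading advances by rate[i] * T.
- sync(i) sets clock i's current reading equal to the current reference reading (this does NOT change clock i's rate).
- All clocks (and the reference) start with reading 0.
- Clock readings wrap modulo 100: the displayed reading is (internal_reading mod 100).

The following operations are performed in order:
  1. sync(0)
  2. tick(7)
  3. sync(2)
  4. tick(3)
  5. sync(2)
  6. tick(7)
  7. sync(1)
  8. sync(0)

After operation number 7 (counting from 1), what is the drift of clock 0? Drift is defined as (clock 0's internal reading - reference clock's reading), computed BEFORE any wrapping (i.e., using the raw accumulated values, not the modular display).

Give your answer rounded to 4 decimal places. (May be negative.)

After op 1 sync(0): ref=0.0000 raw=[0.0000 0.0000 0.0000]
After op 2 tick(7): ref=7.0000 raw=[14.0000 5.6000 10.5000]
After op 3 sync(2): ref=7.0000 raw=[14.0000 5.6000 7.0000]
After op 4 tick(3): ref=10.0000 raw=[20.0000 8.0000 11.5000]
After op 5 sync(2): ref=10.0000 raw=[20.0000 8.0000 10.0000]
After op 6 tick(7): ref=17.0000 raw=[34.0000 13.6000 20.5000]
After op 7 sync(1): ref=17.0000 raw=[34.0000 17.0000 20.5000]
Drift of clock 0 after op 7: 34.0000 - 17.0000 = 17.0000

Answer: 17.0000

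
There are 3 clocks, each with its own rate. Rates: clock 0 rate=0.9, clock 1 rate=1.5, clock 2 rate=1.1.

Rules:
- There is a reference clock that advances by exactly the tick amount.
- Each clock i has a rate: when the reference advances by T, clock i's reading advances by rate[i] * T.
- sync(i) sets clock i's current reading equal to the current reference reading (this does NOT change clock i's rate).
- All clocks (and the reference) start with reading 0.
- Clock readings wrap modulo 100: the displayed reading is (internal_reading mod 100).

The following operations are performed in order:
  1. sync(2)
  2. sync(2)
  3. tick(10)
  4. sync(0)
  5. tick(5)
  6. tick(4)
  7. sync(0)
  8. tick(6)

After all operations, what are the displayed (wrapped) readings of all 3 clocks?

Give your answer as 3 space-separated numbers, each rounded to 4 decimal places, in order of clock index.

After op 1 sync(2): ref=0.0000 raw=[0.0000 0.0000 0.0000]
After op 2 sync(2): ref=0.0000 raw=[0.0000 0.0000 0.0000]
After op 3 tick(10): ref=10.0000 raw=[9.0000 15.0000 11.0000]
After op 4 sync(0): ref=10.0000 raw=[10.0000 15.0000 11.0000]
After op 5 tick(5): ref=15.0000 raw=[14.5000 22.5000 16.5000]
After op 6 tick(4): ref=19.0000 raw=[18.1000 28.5000 20.9000]
After op 7 sync(0): ref=19.0000 raw=[19.0000 28.5000 20.9000]
After op 8 tick(6): ref=25.0000 raw=[24.4000 37.5000 27.5000]
Wrap final raw readings (mod 100): 24.4000 mod 100 = 24.4000; 37.5000 mod 100 = 37.5000; 27.5000 mod 100 = 27.5000

Answer: 24.4000 37.5000 27.5000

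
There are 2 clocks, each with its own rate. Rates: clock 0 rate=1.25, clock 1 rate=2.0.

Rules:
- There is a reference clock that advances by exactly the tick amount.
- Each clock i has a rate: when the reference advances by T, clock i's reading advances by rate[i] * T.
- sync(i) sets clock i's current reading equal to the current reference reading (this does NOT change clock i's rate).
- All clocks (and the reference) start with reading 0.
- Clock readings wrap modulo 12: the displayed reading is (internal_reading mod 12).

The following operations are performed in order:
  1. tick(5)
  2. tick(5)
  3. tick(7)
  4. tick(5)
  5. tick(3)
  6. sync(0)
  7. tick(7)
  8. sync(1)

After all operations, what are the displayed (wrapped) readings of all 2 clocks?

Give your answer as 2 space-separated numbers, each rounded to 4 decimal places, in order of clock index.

After op 1 tick(5): ref=5.0000 raw=[6.2500 10.0000]
After op 2 tick(5): ref=10.0000 raw=[12.5000 20.0000]
After op 3 tick(7): ref=17.0000 raw=[21.2500 34.0000]
After op 4 tick(5): ref=22.0000 raw=[27.5000 44.0000]
After op 5 tick(3): ref=25.0000 raw=[31.2500 50.0000]
After op 6 sync(0): ref=25.0000 raw=[25.0000 50.0000]
After op 7 tick(7): ref=32.0000 raw=[33.7500 64.0000]
After op 8 sync(1): ref=32.0000 raw=[33.7500 32.0000]
Wrap final raw readings (mod 12): 33.7500 mod 12 = 9.7500; 32.0000 mod 12 = 8.0000

Answer: 9.7500 8.0000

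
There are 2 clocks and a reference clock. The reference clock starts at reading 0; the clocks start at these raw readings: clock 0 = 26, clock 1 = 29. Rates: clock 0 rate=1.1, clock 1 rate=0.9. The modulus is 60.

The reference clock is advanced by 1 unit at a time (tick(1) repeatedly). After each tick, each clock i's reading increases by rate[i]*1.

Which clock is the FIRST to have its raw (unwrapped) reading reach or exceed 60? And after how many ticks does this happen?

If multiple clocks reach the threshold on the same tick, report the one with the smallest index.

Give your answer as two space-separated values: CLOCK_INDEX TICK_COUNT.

clock 0: start=26, rate=1.1, needs 60-26 = 34; ticks = ceil(34/1.1) = ceil(30.9091) = 31; reading at tick 31 = 26 + 1.1*31 = 60.1000
clock 1: start=29, rate=0.9, needs 60-29 = 31; ticks = ceil(31/0.9) = ceil(34.4444) = 35; reading at tick 35 = 29 + 0.9*35 = 60.5000
Minimum tick count = 31; winners = [0]; smallest index = 0

Answer: 0 31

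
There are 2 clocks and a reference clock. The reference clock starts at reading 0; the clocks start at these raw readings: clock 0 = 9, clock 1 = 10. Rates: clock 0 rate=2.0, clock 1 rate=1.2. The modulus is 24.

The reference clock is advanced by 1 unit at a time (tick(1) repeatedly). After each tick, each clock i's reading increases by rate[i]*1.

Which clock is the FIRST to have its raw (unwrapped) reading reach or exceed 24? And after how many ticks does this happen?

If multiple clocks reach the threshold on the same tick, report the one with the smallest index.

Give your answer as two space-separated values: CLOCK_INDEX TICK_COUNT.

clock 0: start=9, rate=2.0, needs 24-9 = 15; ticks = ceil(15/2.0) = ceil(7.5000) = 8; reading at tick 8 = 9 + 2.0*8 = 25.0000
clock 1: start=10, rate=1.2, needs 24-10 = 14; ticks = ceil(14/1.2) = ceil(11.6667) = 12; reading at tick 12 = 10 + 1.2*12 = 24.4000
Minimum tick count = 8; winners = [0]; smallest index = 0

Answer: 0 8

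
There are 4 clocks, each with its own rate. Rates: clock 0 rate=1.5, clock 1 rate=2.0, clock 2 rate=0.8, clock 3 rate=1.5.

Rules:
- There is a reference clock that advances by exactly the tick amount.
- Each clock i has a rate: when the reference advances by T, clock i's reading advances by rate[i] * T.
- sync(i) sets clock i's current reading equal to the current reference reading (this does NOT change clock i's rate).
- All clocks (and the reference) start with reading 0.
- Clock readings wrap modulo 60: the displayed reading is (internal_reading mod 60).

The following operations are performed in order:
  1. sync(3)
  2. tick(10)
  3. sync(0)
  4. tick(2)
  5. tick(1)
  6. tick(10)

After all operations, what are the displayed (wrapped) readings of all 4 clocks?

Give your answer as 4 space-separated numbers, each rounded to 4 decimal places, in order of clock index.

Answer: 29.5000 46.0000 18.4000 34.5000

Derivation:
After op 1 sync(3): ref=0.0000 raw=[0.0000 0.0000 0.0000 0.0000]
After op 2 tick(10): ref=10.0000 raw=[15.0000 20.0000 8.0000 15.0000]
After op 3 sync(0): ref=10.0000 raw=[10.0000 20.0000 8.0000 15.0000]
After op 4 tick(2): ref=12.0000 raw=[13.0000 24.0000 9.6000 18.0000]
After op 5 tick(1): ref=13.0000 raw=[14.5000 26.0000 10.4000 19.5000]
After op 6 tick(10): ref=23.0000 raw=[29.5000 46.0000 18.4000 34.5000]
Wrap final raw readings (mod 60): 29.5000 mod 60 = 29.5000; 46.0000 mod 60 = 46.0000; 18.4000 mod 60 = 18.4000; 34.5000 mod 60 = 34.5000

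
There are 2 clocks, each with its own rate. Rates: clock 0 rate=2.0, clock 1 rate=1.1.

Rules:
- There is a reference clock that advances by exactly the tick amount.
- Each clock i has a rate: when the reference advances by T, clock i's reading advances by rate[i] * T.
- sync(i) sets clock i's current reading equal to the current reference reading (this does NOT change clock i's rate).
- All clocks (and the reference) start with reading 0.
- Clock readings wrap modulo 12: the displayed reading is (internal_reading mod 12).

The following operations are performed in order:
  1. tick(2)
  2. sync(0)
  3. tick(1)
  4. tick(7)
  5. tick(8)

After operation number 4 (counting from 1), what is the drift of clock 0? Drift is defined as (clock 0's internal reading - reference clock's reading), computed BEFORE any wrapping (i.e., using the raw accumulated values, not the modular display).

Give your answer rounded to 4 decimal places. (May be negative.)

Answer: 8.0000

Derivation:
After op 1 tick(2): ref=2.0000 raw=[4.0000 2.2000]
After op 2 sync(0): ref=2.0000 raw=[2.0000 2.2000]
After op 3 tick(1): ref=3.0000 raw=[4.0000 3.3000]
After op 4 tick(7): ref=10.0000 raw=[18.0000 11.0000]
Drift of clock 0 after op 4: 18.0000 - 10.0000 = 8.0000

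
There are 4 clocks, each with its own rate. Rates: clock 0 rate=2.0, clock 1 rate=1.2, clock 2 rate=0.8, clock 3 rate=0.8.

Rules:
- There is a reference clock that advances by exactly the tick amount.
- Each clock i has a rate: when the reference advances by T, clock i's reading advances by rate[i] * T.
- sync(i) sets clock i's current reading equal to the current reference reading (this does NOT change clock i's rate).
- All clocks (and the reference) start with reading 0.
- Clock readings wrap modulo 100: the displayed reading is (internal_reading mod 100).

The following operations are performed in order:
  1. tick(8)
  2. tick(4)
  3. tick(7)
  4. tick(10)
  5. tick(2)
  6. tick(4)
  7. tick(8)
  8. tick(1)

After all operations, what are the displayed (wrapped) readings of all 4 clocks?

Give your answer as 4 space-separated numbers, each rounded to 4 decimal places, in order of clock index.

After op 1 tick(8): ref=8.0000 raw=[16.0000 9.6000 6.4000 6.4000]
After op 2 tick(4): ref=12.0000 raw=[24.0000 14.4000 9.6000 9.6000]
After op 3 tick(7): ref=19.0000 raw=[38.0000 22.8000 15.2000 15.2000]
After op 4 tick(10): ref=29.0000 raw=[58.0000 34.8000 23.2000 23.2000]
After op 5 tick(2): ref=31.0000 raw=[62.0000 37.2000 24.8000 24.8000]
After op 6 tick(4): ref=35.0000 raw=[70.0000 42.0000 28.0000 28.0000]
After op 7 tick(8): ref=43.0000 raw=[86.0000 51.6000 34.4000 34.4000]
After op 8 tick(1): ref=44.0000 raw=[88.0000 52.8000 35.2000 35.2000]
Wrap final raw readings (mod 100): 88.0000 mod 100 = 88.0000; 52.8000 mod 100 = 52.8000; 35.2000 mod 100 = 35.2000; 35.2000 mod 100 = 35.2000

Answer: 88.0000 52.8000 35.2000 35.2000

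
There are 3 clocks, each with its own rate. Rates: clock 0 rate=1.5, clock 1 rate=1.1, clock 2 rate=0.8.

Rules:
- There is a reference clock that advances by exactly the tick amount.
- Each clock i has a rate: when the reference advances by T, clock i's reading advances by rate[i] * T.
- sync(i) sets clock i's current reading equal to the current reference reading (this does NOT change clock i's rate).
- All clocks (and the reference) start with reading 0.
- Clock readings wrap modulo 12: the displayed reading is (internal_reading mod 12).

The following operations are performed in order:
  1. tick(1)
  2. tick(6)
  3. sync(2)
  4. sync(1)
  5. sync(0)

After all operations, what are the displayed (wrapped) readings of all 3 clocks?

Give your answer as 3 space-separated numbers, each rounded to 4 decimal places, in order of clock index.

After op 1 tick(1): ref=1.0000 raw=[1.5000 1.1000 0.8000]
After op 2 tick(6): ref=7.0000 raw=[10.5000 7.7000 5.6000]
After op 3 sync(2): ref=7.0000 raw=[10.5000 7.7000 7.0000]
After op 4 sync(1): ref=7.0000 raw=[10.5000 7.0000 7.0000]
After op 5 sync(0): ref=7.0000 raw=[7.0000 7.0000 7.0000]
Wrap final raw readings (mod 12): 7.0000 mod 12 = 7.0000; 7.0000 mod 12 = 7.0000; 7.0000 mod 12 = 7.0000

Answer: 7.0000 7.0000 7.0000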